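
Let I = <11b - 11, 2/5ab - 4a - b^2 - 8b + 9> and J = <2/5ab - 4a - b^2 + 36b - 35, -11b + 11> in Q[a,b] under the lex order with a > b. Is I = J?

Equality of ideals is decidable: compute both reduced Gröbner bases (unique for the ordering) and check whether they agree.
Buchberger on the first generating set:
f_1 = 11b - 11, LT = b.
f_2 = 2/5ab - 4a - b^2 - 8b + 9, LT = ab.

S(f_1,f_2): lcm = ab. S = 9a + 5/2b^2 + 20b - 45/2.
  leading term a: no divisor's leading term divides it; move 9a to the remainder.
  leading term b^2: subtract (5/22b)·f_1 from 5/2b^2 + 20b - 45/2 → 45/2b - 45/2
  leading term b: subtract (45/22)·f_1 from 45/2b - 45/2 → 0
  remainder 9a ≠ 0; add g_3 = 9a to the basis.

The other S-polynomials (S(f_1,g_3), S(f_2,g_3)) all reduce to 0 modulo the current basis, so we have a Gröbner basis.
Inter-reduce: drop elements whose leading term is divisible by another's, tail-reduce, and make monic.
Reduced Gröbner basis: {a, b - 1}.

Buchberger on the second generating set:
h_1 = 2/5ab - 4a - b^2 + 36b - 35, LT = ab.
h_2 = -11b + 11, LT = b.

S(h_1,h_2): lcm = ab. S = -9a - 5/2b^2 + 90b - 175/2.
  leading term a: no divisor's leading term divides it; move -9a to the remainder.
  leading term b^2: subtract (5/22b)·h_2 from -5/2b^2 + 90b - 175/2 → 175/2b - 175/2
  leading term b: subtract (-175/22)·h_2 from 175/2b - 175/2 → 0
  remainder -9a ≠ 0; add k_3 = -9a to the basis.

The other S-polynomials (S(h_1,k_3), S(h_2,k_3)) all reduce to 0 modulo the current basis, so we have a Gröbner basis.
Inter-reduce: drop elements whose leading term is divisible by another's, tail-reduce, and make monic.
Reduced Gröbner basis: {a, b - 1}.

These coincide, so the ideals are equal.

Yes, the ideals are equal.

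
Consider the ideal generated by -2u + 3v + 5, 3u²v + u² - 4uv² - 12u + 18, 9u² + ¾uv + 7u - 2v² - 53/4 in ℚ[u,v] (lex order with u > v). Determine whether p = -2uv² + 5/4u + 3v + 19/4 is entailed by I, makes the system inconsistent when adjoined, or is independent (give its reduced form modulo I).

Adjoining -2uv² + 5/4u + 3v + 19/4 makes the ideal the whole ring: the system is inconsistent.

First compute the reduced Gröbner basis of I by Buchberger's algorithm.
f_1 = -2u + 3v + 5, LT = u.
f_2 = 3u²v + u² - 4uv² - 12u + 18, LT = u²v.
f_3 = 9u² + ¾uv + 7u - 2v² - 53/4, LT = u².

S(f_1,f_2): lcm = u²v. S = -⅓u² - ⅙uv² - 5/2uv + 4u - 6.
  leading term u²: subtract (⅙u)·f_1 from -⅓u² - ⅙uv² - 5/2uv + 4u - 6 → -⅙uv² - 3uv + 19/6u - 6
  leading term uv²: subtract (1/12v²)·f_1 from -⅙uv² - 3uv + 19/6u - 6 → -3uv + 19/6u - ¼v³ - 5/12v² - 6
  leading term uv: subtract (3/2v)·f_1 from -3uv + 19/6u - ¼v³ - 5/12v² - 6 → 19/6u - ¼v³ - 59/12v² - 15/2v - 6
  leading term u: subtract (-19/12)·f_1 from 19/6u - ¼v³ - 59/12v² - 15/2v - 6 → -¼v³ - 59/12v² - 11/4v + 23/12
  leading term v³: no divisor's leading term divides it; move -¼v³ to the remainder.
  leading term v²: no divisor's leading term divides it; move -59/12v² to the remainder.
  leading term v: no divisor's leading term divides it; move -11/4v to the remainder.
  leading term 1: no divisor's leading term divides it; move 23/12 to the remainder.
  remainder -¼v³ - 59/12v² - 11/4v + 23/12 ≠ 0; add h_4 = -¼v³ - 59/12v² - 11/4v + 23/12 to the basis.

S(f_1,f_3): lcm = u². S = -19/12uv - 59/18u + 2/9v² + 53/36.
  leading term uv: subtract (19/24v)·f_1 from -19/12uv - 59/18u + 2/9v² + 53/36 → -59/18u - 155/72v² - 95/24v + 53/36
  leading term u: subtract (59/36)·f_1 from -59/18u - 155/72v² - 95/24v + 53/36 → -155/72v² - 71/8v - 121/18
  leading term v²: no divisor's leading term divides it; move -155/72v² to the remainder.
  leading term v: no divisor's leading term divides it; move -71/8v to the remainder.
  leading term 1: no divisor's leading term divides it; move -121/18 to the remainder.
  remainder -155/72v² - 71/8v - 121/18 ≠ 0; add h_5 = -155/72v² - 71/8v - 121/18 to the basis.

S(f_2,f_3): lcm = u²v. S = ⅓u² - 17/12uv² - 7/9uv - 4u + 2/9v³ + 53/36v + 6.
  leading term u²: subtract (-⅙u)·f_1 from ⅓u² - 17/12uv² - 7/9uv - 4u + 2/9v³ + 53/36v + 6 → -17/12uv² - 5/18uv - 19/6u + 2/9v³ + 53/36v + 6
  leading term uv²: subtract (17/24v²)·f_1 from -17/12uv² - 5/18uv - 19/6u + 2/9v³ + 53/36v + 6 → -5/18uv - 19/6u - 137/72v³ - 85/24v² + 53/36v + 6
  leading term uv: subtract (5/36v)·f_1 from -5/18uv - 19/6u - 137/72v³ - 85/24v² + 53/36v + 6 → -19/6u - 137/72v³ - 95/24v² + 7/9v + 6
  leading term u: subtract (19/12)·f_1 from -19/6u - 137/72v³ - 95/24v² + 7/9v + 6 → -137/72v³ - 95/24v² - 143/36v - 23/12
  leading term v³: subtract (137/18)·h_4 from -137/72v³ - 95/24v² - 143/36v - 23/12 → 1807/54v² + 407/24v - 3565/216
  leading term v²: subtract (-7228/465)·h_5 from 1807/54v² + 407/24v - 3565/216 → -450103/3720v - 450103/3720
  leading term v: no divisor's leading term divides it; move -450103/3720v to the remainder.
  leading term 1: no divisor's leading term divides it; move -450103/3720 to the remainder.
  remainder -450103/3720v - 450103/3720 ≠ 0; add h_6 = -450103/3720v - 450103/3720 to the basis.

The other S-polynomials (S(f_1,h_4), S(f_2,h_4), S(f_3,h_4), S(f_1,h_5), S(f_2,h_5), S(f_3,h_5), S(h_4,h_5), S(f_1,h_6), S(f_2,h_6), S(f_3,h_6), S(h_4,h_6), S(h_5,h_6)) all reduce to 0 modulo the current basis, so we have a Gröbner basis.
Inter-reduce: drop elements whose leading term is divisible by another's, tail-reduce, and make monic.
Reduced Gröbner basis: {u - 1, v + 1}.
Label its elements g_1 = u - 1, g_2 = v + 1.

Reduce p = -2uv² + 5/4u + 3v + 19/4 modulo G:
  leading term uv²: subtract (-2v²)·g_1 from -2uv² + 5/4u + 3v + 19/4 → 5/4u - 2v² + 3v + 19/4
  leading term u: subtract (5/4)·g_1 from 5/4u - 2v² + 3v + 19/4 → -2v² + 3v + 6
  leading term v²: subtract (-2v)·g_2 from -2v² + 3v + 6 → 5v + 6
  leading term v: subtract (5)·g_2 from 5v + 6 → 1
  leading term 1: no divisor's leading term divides it; move 1 to the remainder.
  normal form = 1.
The normal form is nonzero, so p ∉ I. Since p minus its normal form lies in I, I + (p) = I + (r) where r = 1; decide whether this ideal is the whole ring.
Here r = 1 is a nonzero constant, hence a unit: 1 ∈ I + (p), the Gröbner basis of I + (p) is {1}, and the enlarged system has no common solution — adjoining p is inconsistent.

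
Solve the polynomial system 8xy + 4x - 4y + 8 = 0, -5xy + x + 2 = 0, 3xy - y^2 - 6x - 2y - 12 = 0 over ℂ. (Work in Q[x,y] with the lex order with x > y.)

Compute a lex Gröbner basis by Buchberger's algorithm.
f_1 = 8xy + 4x - 4y + 8, LT = xy.
f_2 = -5xy + x + 2, LT = xy.
f_3 = 3xy - 6x - y^2 - 2y - 12, LT = xy.

S(f_1,f_2): lcm = xy. S = 7/10x - 1/2y + 7/5.
  leading term x: no divisor's leading term divides it; move 7/10x to the remainder.
  leading term y: no divisor's leading term divides it; move -1/2y to the remainder.
  leading term 1: no divisor's leading term divides it; move 7/5 to the remainder.
  remainder 7/10x - 1/2y + 7/5 ≠ 0; add h_4 = 7/10x - 1/2y + 7/5 to the basis.

S(f_1,f_3): lcm = xy. S = 5/2x + 1/3y^2 + 1/6y + 5.
  leading term x: subtract (25/7)·h_4 from 5/2x + 1/3y^2 + 1/6y + 5 → 1/3y^2 + 41/21y
  leading term y^2: no divisor's leading term divides it; move 1/3y^2 to the remainder.
  leading term y: no divisor's leading term divides it; move 41/21y to the remainder.
  remainder 1/3y^2 + 41/21y ≠ 0; add h_5 = 1/3y^2 + 41/21y to the basis.

S(f_2,f_3): lcm = xy. S = 9/5x + 1/3y^2 + 2/3y + 18/5.
  leading term x: subtract (18/7)·h_4 from 9/5x + 1/3y^2 + 2/3y + 18/5 → 1/3y^2 + 41/21y
  leading term y^2: subtract (1)·h_5 from 1/3y^2 + 41/21y → 0
  remainder 0.

S(f_1,h_4): lcm = xy. S = 1/2x + 5/7y^2 - 5/2y + 1.
  leading term x: subtract (5/7)·h_4 from 1/2x + 5/7y^2 - 5/2y + 1 → 5/7y^2 - 15/7y
  leading term y^2: subtract (15/7)·h_5 from 5/7y^2 - 15/7y → -310/49y
  leading term y: no divisor's leading term divides it; move -310/49y to the remainder.
  remainder -310/49y ≠ 0; add h_6 = -310/49y to the basis.

S(f_2,h_4): lcm = xy. S = -1/5x + 5/7y^2 - 2y - 2/5.
  leading term x: subtract (-2/7)·h_4 from -1/5x + 5/7y^2 - 2y - 2/5 → 5/7y^2 - 15/7y
  leading term y^2: subtract (15/7)·h_5 from 5/7y^2 - 15/7y → -310/49y
  leading term y: subtract (1)·h_6 from -310/49y → 0
  remainder 0.

S(f_3,h_4): lcm = xy. S = -2x + 8/21y^2 - 8/3y - 4.
  leading term x: subtract (-20/7)·h_4 from -2x + 8/21y^2 - 8/3y - 4 → 8/21y^2 - 86/21y
  leading term y^2: subtract (8/7)·h_5 from 8/21y^2 - 86/21y → -310/49y
  leading term y: subtract (1)·h_6 from -310/49y → 0
  remainder 0.

S(f_1,h_5): lcm = xy^2. S = -75/14xy - 1/2y^2 + y.
  leading term xy: subtract (-75/112)·f_1 from -75/14xy - 1/2y^2 + y → 75/28x - 1/2y^2 - 47/28y + 75/14
  leading term x: subtract (375/98)·h_4 from 75/28x - 1/2y^2 - 47/28y + 75/14 → -1/2y^2 + 23/98y
  leading term y^2: subtract (-3/2)·h_5 from -1/2y^2 + 23/98y → 155/49y
  leading term y: subtract (-1/2)·h_6 from 155/49y → 0
  remainder 0.

S(f_2,h_5): lcm = xy^2. S = -212/35xy - 2/5y.
  leading term xy: subtract (-53/70)·f_1 from -212/35xy - 2/5y → 106/35x - 24/7y + 212/35
  leading term x: subtract (212/49)·h_4 from 106/35x - 24/7y + 212/35 → -62/49y
  leading term y: subtract (1/5)·h_6 from -62/49y → 0
  remainder 0.

S(f_3,h_5): lcm = xy^2. S = -55/7xy - 1/3y^3 - 2/3y^2 - 4y.
  leading term xy: subtract (-55/56)·f_1 from -55/7xy - 1/3y^3 - 2/3y^2 - 4y → 55/14x - 1/3y^3 - 2/3y^2 - 111/14y + 55/7
  leading term x: subtract (275/49)·h_4 from 55/14x - 1/3y^3 - 2/3y^2 - 111/14y + 55/7 → -1/3y^3 - 2/3y^2 - 251/49y
  leading term y^3: subtract (-y)·h_5 from -1/3y^3 - 2/3y^2 - 251/49y → 9/7y^2 - 251/49y
  leading term y^2: subtract (27/7)·h_5 from 9/7y^2 - 251/49y → -620/49y
  leading term y: subtract (2)·h_6 from -620/49y → 0
  remainder 0.

S(h_4,h_5): leading monomials are coprime, so the S-polynomial reduces to 0 (Buchberger's first criterion).
S(f_1,h_6): lcm = xy. S = 1/2x - 1/2y + 1.
  leading term x: subtract (5/7)·h_4 from 1/2x - 1/2y + 1 → -1/7y
  leading term y: subtract (7/310)·h_6 from -1/7y → 0
  remainder 0.

S(f_2,h_6): lcm = xy. S = -1/5x - 2/5.
  leading term x: subtract (-2/7)·h_4 from -1/5x - 2/5 → -1/7y
  leading term y: subtract (7/310)·h_6 from -1/7y → 0
  remainder 0.

S(f_3,h_6): lcm = xy. S = -2x - 1/3y^2 - 2/3y - 4.
  leading term x: subtract (-20/7)·h_4 from -2x - 1/3y^2 - 2/3y - 4 → -1/3y^2 - 44/21y
  leading term y^2: subtract (-1)·h_5 from -1/3y^2 - 44/21y → -1/7y
  leading term y: subtract (7/310)·h_6 from -1/7y → 0
  remainder 0.

S(h_4,h_6): leading monomials are coprime, so the S-polynomial reduces to 0 (Buchberger's first criterion).
S(h_5,h_6): lcm = y^2. S = 41/7y.
  leading term y: subtract (-287/310)·h_6 from 41/7y → 0
  remainder 0.

Every S-polynomial of the final basis reduces to 0, so we have a Gröbner basis.
Inter-reduce: drop elements whose leading term is divisible by another's, tail-reduce, and make monic.
Reduced Gröbner basis: {x + 2, y}.

Since the basis is lex-ordered, y is univariate in y. Its roots are {0}. Back-substituting each root into the other basis elements fixes the other coordinates.
  y = 0: the earlier basis element becomes x + 2 = 0, giving x = -2 — point (-2, 0).

{(-2, 0)}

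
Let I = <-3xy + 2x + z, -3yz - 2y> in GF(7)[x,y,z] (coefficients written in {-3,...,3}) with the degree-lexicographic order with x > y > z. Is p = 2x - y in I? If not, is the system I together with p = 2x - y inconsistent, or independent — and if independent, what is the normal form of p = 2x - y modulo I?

First compute the reduced Gröbner basis of I by Buchberger's algorithm.
f_1 = -3xy + 2x + z, LT = xy.
f_2 = -3yz - 2y, LT = yz.

S(f_1,f_2): lcm = xyz. S = -3xy - 3xz + 2z^2.
  reduce S modulo (f_1, f_2):
  remainder -3xz + 2z^2 - 2x - z ≠ 0; add h_3 = -3xz + 2z^2 - 2x - z to the basis.

The other S-polynomials (S(f_1,h_3), S(f_2,h_3)) all reduce to 0 modulo the current basis, so we have a Gröbner basis.
Inter-reduce: drop elements whose leading term is divisible by another's, tail-reduce, and make monic.
Reduced Gröbner basis: {xy - 3x + 2z, xz - 3z^2 + 3x - 2z, yz + 3y}.
Label its elements g_1 = xy - 3x + 2z, g_2 = xz - 3z^2 + 3x - 2z, g_3 = yz + 3y.

Reduce p = 2x - y modulo G:
  leading term x: no divisor's leading term divides it; move 2x to the remainder.
  leading term y: no divisor's leading term divides it; move -y to the remainder.
  normal form = 2x - y.
The normal form is nonzero, so p ∉ I. Since p minus its normal form lies in I, I + (p) = I + (r) where r = 2x - y; decide whether this ideal is the whole ring.
Run Buchberger on G together with r (pairs among the g_i already reduce to 0 since G is a Gröbner basis):
g_1 = xy - 3x + 2z, LT = xy.
g_2 = xz - 3z^2 + 3x - 2z, LT = xz.
g_3 = yz + 3y, LT = yz.
r = 2x - y, LT = x.

S(g_1,r): lcm = xy. S = -3y^2 - 3x + 2z.
  reduce S modulo (g_1, g_2, g_3, r):
  remainder -3y^2 + 2y + 2z ≠ 0; add m_5 = -3y^2 + 2y + 2z to the basis.

S(g_2,r): lcm = xz. S = -3yz - 3z^2 + 3x - 2z.
  reduce S modulo (g_1, g_2, g_3, r, m_5):
  remainder -3z^2 - 2z ≠ 0; add m_6 = -3z^2 - 2z to the basis.

The other S-polynomials (S(g_1,g_2), S(g_1,g_3), S(g_2,g_3), S(g_3,r), S(g_1,m_5), S(g_2,m_5), S(g_3,m_5), S(r,m_5), S(g_1,m_6), S(g_2,m_6), S(g_3,m_6), S(r,m_6), S(m_5,m_6)) all reduce to 0 modulo the current basis, so we have a Gröbner basis.
Inter-reduce: drop elements whose leading term is divisible by another's, tail-reduce, and make monic.
Reduced Gröbner basis: {y^2 - 3y - 3z, yz + 3y, z^2 + 3z, x + 3y}.
The reduced Gröbner basis of I + (p) is {y^2 - 3y - 3z, yz + 3y, z^2 + 3z, x + 3y} ≠ {1}, a proper ideal, so the enlarged system stays consistent: p is independent of I, with normal form 2x - y.

The remainder on division by a Gröbner basis is unique — it is the normal form.

2x - y is independent of I; its normal form modulo I is 2x - y.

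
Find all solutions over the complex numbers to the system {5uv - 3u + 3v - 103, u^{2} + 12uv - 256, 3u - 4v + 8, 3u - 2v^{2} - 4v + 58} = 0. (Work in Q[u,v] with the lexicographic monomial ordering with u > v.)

Compute a lex Gröbner basis by Buchberger's algorithm.
f_1 = 5uv - 3u + 3v - 103, LT = uv.
f_2 = u^{2} + 12uv - 256, LT = u^{2}.
f_3 = 3u - 4v + 8, LT = u.
f_4 = 3u - 2v^{2} - 4v + 58, LT = u.

S(f_1,f_2): lcm = u^{2}v. S = -\tfrac{3}{5}u^{2} - 12uv^{2} + \tfrac{3}{5}uv - \tfrac{103}{5}u + 256v.
  leading term u^{2}: subtract (-\tfrac{3}{5})·f_2 from -\tfrac{3}{5}u^{2} - 12uv^{2} + \tfrac{3}{5}uv - \tfrac{103}{5}u + 256v → -12uv^{2} + \tfrac{39}{5}uv - \tfrac{103}{5}u + 256v - \tfrac{768}{5}
  leading term uv^{2}: subtract (-\tfrac{12}{5}v)·f_1 from -12uv^{2} + \tfrac{39}{5}uv - \tfrac{103}{5}u + 256v - \tfrac{768}{5} → \tfrac{3}{5}uv - \tfrac{103}{5}u + \tfrac{36}{5}v^{2} + \tfrac{44}{5}v - \tfrac{768}{5}
  leading term uv: subtract (\tfrac{3}{25})·f_1 from \tfrac{3}{5}uv - \tfrac{103}{5}u + \tfrac{36}{5}v^{2} + \tfrac{44}{5}v - \tfrac{768}{5} → -\tfrac{506}{25}u + \tfrac{36}{5}v^{2} + \tfrac{211}{25}v - \tfrac{3531}{25}
  leading term u: subtract (-\tfrac{506}{75})·f_3 from -\tfrac{506}{25}u + \tfrac{36}{5}v^{2} + \tfrac{211}{25}v - \tfrac{3531}{25} → \tfrac{36}{5}v^{2} - \tfrac{1391}{75}v - \tfrac{1309}{15}
  leading term v^{2}: no divisor's leading term divides it; move \tfrac{36}{5}v^{2} to the remainder.
  leading term v: no divisor's leading term divides it; move -\tfrac{1391}{75}v to the remainder.
  leading term 1: no divisor's leading term divides it; move -\tfrac{1309}{15} to the remainder.
  remainder \tfrac{36}{5}v^{2} - \tfrac{1391}{75}v - \tfrac{1309}{15} ≠ 0; add h_5 = \tfrac{36}{5}v^{2} - \tfrac{1391}{75}v - \tfrac{1309}{15} to the basis.

S(f_1,f_3): lcm = uv. S = -\tfrac{3}{5}u + \tfrac{4}{3}v^{2} - \tfrac{31}{15}v - \tfrac{103}{5}.
  leading term u: subtract (-\tfrac{1}{5})·f_3 from -\tfrac{3}{5}u + \tfrac{4}{3}v^{2} - \tfrac{31}{15}v - \tfrac{103}{5} → \tfrac{4}{3}v^{2} - \tfrac{43}{15}v - 19
  leading term v^{2}: subtract (\tfrac{5}{27})·h_5 from \tfrac{4}{3}v^{2} - \tfrac{43}{15}v - 19 → \tfrac{46}{81}v - \tfrac{230}{81}
  leading term v: no divisor's leading term divides it; move \tfrac{46}{81}v to the remainder.
  leading term 1: no divisor's leading term divides it; move -\tfrac{230}{81} to the remainder.
  remainder \tfrac{46}{81}v - \tfrac{230}{81} ≠ 0; add h_6 = \tfrac{46}{81}v - \tfrac{230}{81} to the basis.

The other S-polynomials (S(f_1,f_4), S(f_2,f_3), S(f_2,f_4), S(f_3,f_4), S(f_1,h_5), S(f_2,h_5), S(f_3,h_5), S(f_4,h_5), S(f_1,h_6), S(f_2,h_6), S(f_3,h_6), S(f_4,h_6), S(h_5,h_6)) all reduce to 0 modulo the current basis, so we have a Gröbner basis.
Inter-reduce: drop elements whose leading term is divisible by another's, tail-reduce, and make monic.
Reduced Gröbner basis: {u - 4, v - 5}.

From the last basis element, v - 5 = 0, so v takes values in {5}. Each choice, substituted upward through the basis, yields the corresponding point(s) of the solution set.
  v = 5: the earlier basis element becomes u - 4 = 0, giving u = 4 — point (4, 5).
Substituting each solution back into the original system confirms all equations vanish.

{(4, 5)}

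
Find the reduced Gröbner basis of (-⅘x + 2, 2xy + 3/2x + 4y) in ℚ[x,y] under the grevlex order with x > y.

G = {x - 5/2, y + 5/12}

f_1 = -⅘x + 2, LT = x.
f_2 = 2xy + 3/2x + 4y, LT = xy.

S(f_1,f_2): lcm = xy. S = -¾x - 9/2y.
  reduce S modulo (f_1, f_2):
  remainder -9/2y - 15/8 ≠ 0; add g_3 = -9/2y - 15/8 to the basis.

The other S-polynomials (S(f_1,g_3), S(f_2,g_3)) all reduce to 0 modulo the current basis, so we have a Gröbner basis.
Inter-reduce: drop elements whose leading term is divisible by another's, tail-reduce, and make monic.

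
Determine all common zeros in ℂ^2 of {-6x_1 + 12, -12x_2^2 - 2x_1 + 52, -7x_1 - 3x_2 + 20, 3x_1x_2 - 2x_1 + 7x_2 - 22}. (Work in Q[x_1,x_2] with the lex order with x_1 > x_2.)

Compute a lex Gröbner basis by Buchberger's algorithm.
f_1 = -6x_1 + 12, LT = x_1.
f_2 = -2x_1 - 12x_2^2 + 52, LT = x_1.
f_3 = -7x_1 - 3x_2 + 20, LT = x_1.
f_4 = 3x_1x_2 - 2x_1 + 7x_2 - 22, LT = x_1x_2.

S(f_1,f_2): lcm = x_1. S = -6x_2^2 + 24.
  leading term x_2^2: no divisor's leading term divides it; move -6x_2^2 to the remainder.
  leading term 1: no divisor's leading term divides it; move 24 to the remainder.
  remainder -6x_2^2 + 24 ≠ 0; add h_5 = -6x_2^2 + 24 to the basis.

S(f_1,f_3): lcm = x_1. S = -3/7x_2 + 6/7.
  leading term x_2: no divisor's leading term divides it; move -3/7x_2 to the remainder.
  leading term 1: no divisor's leading term divides it; move 6/7 to the remainder.
  remainder -3/7x_2 + 6/7 ≠ 0; add h_6 = -3/7x_2 + 6/7 to the basis.

S(f_1,f_4): lcm = x_1x_2. S = 2/3x_1 - 13/3x_2 + 22/3.
  leading term x_1: subtract (-1/9)·f_1 from 2/3x_1 - 13/3x_2 + 22/3 → -13/3x_2 + 26/3
  leading term x_2: subtract (91/9)·h_6 from -13/3x_2 + 26/3 → 0
  remainder 0.

S(f_2,f_3): lcm = x_1. S = 6x_2^2 - 3/7x_2 - 162/7.
  leading term x_2^2: subtract (-1)·h_5 from 6x_2^2 - 3/7x_2 - 162/7 → -3/7x_2 + 6/7
  leading term x_2: subtract (1)·h_6 from -3/7x_2 + 6/7 → 0
  remainder 0.

S(f_2,f_4): lcm = x_1x_2. S = 2/3x_1 + 6x_2^3 - 85/3x_2 + 22/3.
  leading term x_1: subtract (-1/9)·f_1 from 2/3x_1 + 6x_2^3 - 85/3x_2 + 22/3 → 6x_2^3 - 85/3x_2 + 26/3
  leading term x_2^3: subtract (-x_2)·h_5 from 6x_2^3 - 85/3x_2 + 26/3 → -13/3x_2 + 26/3
  leading term x_2: subtract (91/9)·h_6 from -13/3x_2 + 26/3 → 0
  remainder 0.

S(f_3,f_4): lcm = x_1x_2. S = 2/3x_1 + 3/7x_2^2 - 109/21x_2 + 22/3.
  leading term x_1: subtract (-1/9)·f_1 from 2/3x_1 + 3/7x_2^2 - 109/21x_2 + 22/3 → 3/7x_2^2 - 109/21x_2 + 26/3
  leading term x_2^2: subtract (-1/14)·h_5 from 3/7x_2^2 - 109/21x_2 + 26/3 → -109/21x_2 + 218/21
  leading term x_2: subtract (109/9)·h_6 from -109/21x_2 + 218/21 → 0
  remainder 0.

S(f_1,h_5): leading monomials are coprime, so the S-polynomial reduces to 0 (Buchberger's first criterion).
S(f_2,h_5): leading monomials are coprime, so the S-polynomial reduces to 0 (Buchberger's first criterion).
S(f_3,h_5): leading monomials are coprime, so the S-polynomial reduces to 0 (Buchberger's first criterion).
S(f_4,h_5): lcm = x_1x_2^2. S = -2/3x_1x_2 + 4x_1 + 7/3x_2^2 - 22/3x_2.
  leading term x_1x_2: subtract (1/9x_2)·f_1 from -2/3x_1x_2 + 4x_1 + 7/3x_2^2 - 22/3x_2 → 4x_1 + 7/3x_2^2 - 26/3x_2
  leading term x_1: subtract (-2/3)·f_1 from 4x_1 + 7/3x_2^2 - 26/3x_2 → 7/3x_2^2 - 26/3x_2 + 8
  leading term x_2^2: subtract (-7/18)·h_5 from 7/3x_2^2 - 26/3x_2 + 8 → -26/3x_2 + 52/3
  leading term x_2: subtract (182/9)·h_6 from -26/3x_2 + 52/3 → 0
  remainder 0.

S(f_1,h_6): leading monomials are coprime, so the S-polynomial reduces to 0 (Buchberger's first criterion).
S(f_2,h_6): leading monomials are coprime, so the S-polynomial reduces to 0 (Buchberger's first criterion).
S(f_3,h_6): leading monomials are coprime, so the S-polynomial reduces to 0 (Buchberger's first criterion).
S(f_4,h_6): lcm = x_1x_2. S = 4/3x_1 + 7/3x_2 - 22/3.
  leading term x_1: subtract (-2/9)·f_1 from 4/3x_1 + 7/3x_2 - 22/3 → 7/3x_2 - 14/3
  leading term x_2: subtract (-49/9)·h_6 from 7/3x_2 - 14/3 → 0
  remainder 0.

S(h_5,h_6): lcm = x_2^2. S = 2x_2 - 4.
  leading term x_2: subtract (-14/3)·h_6 from 2x_2 - 4 → 0
  remainder 0.

Every S-polynomial of the final basis reduces to 0, so we have a Gröbner basis.
Inter-reduce: drop elements whose leading term is divisible by another's, tail-reduce, and make monic.
Reduced Gröbner basis: {x_1 - 2, x_2 - 2}.

The lex basis is triangular: the last element involves only x_2. Solving x_2 - 2 = 0 gives x_2 ∈ {2}; substituting each value into the earlier elements determines the remaining variables.
  x_2 = 2: the earlier basis element becomes x_1 - 2 = 0, giving x_1 = 2 — point (2, 2).

{(2, 2)}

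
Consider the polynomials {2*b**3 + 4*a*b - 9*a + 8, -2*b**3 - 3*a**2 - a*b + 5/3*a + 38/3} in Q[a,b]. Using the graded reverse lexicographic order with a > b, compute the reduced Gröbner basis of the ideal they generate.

G = {b**3 + 2*a*b - 9/2*a + 4, a**2 - a*b + 22/9*a - 62/9}

f_1 = 2*b**3 + 4*a*b - 9*a + 8, LT = b**3.
f_2 = -2*b**3 - 3*a**2 - a*b + 5/3*a + 38/3, LT = b**3.

S(f_1,f_2): lcm = b**3. S = -3/2*a**2 + 3/2*a*b - 11/3*a + 31/3.
  reduce S modulo (f_1, f_2):
  remainder -3/2*a**2 + 3/2*a*b - 11/3*a + 31/3 ≠ 0; add g_3 = -3/2*a**2 + 3/2*a*b - 11/3*a + 31/3 to the basis.

The other S-polynomials (S(f_1,g_3), S(f_2,g_3)) all reduce to 0 modulo the current basis, so we have a Gröbner basis.
Inter-reduce: drop elements whose leading term is divisible by another's, tail-reduce, and make monic.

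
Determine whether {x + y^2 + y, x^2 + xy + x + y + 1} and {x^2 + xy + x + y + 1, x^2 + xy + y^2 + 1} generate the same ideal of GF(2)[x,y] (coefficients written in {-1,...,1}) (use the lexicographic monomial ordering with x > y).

Yes, the ideals are equal.

Since reduced Gröbner bases are canonical representatives of ideals under a given ordering, it suffices to compute and compare them.
Buchberger on the first generating set:
f_1 = x + y^2 + y, LT = x.
f_2 = x^2 + xy + x + y + 1, LT = x^2.

S(f_1,f_2): lcm = x^2. S = xy^2 + x + y + 1.
  reduce S modulo (f_1, f_2):
  remainder y^4 + y^3 + y^2 + 1 ≠ 0; add g_3 = y^4 + y^3 + y^2 + 1 to the basis.

The other S-polynomials (S(f_1,g_3), S(f_2,g_3)) all reduce to 0 modulo the current basis, so we have a Gröbner basis.
Inter-reduce: drop elements whose leading term is divisible by another's, tail-reduce, and make monic.
Reduced Gröbner basis: {x + y^2 + y, y^4 + y^3 + y^2 + 1}.

Buchberger on the second generating set:
h_1 = x^2 + xy + x + y + 1, LT = x^2.
h_2 = x^2 + xy + y^2 + 1, LT = x^2.

S(h_1,h_2): lcm = x^2. S = x + y^2 + y.
  reduce S modulo (h_1, h_2):
  remainder x + y^2 + y ≠ 0; add k_3 = x + y^2 + y to the basis.

S(h_1,k_3): lcm = x^2. S = xy^2 + x + y + 1.
  reduce S modulo (h_1, h_2, k_3):
  remainder y^4 + y^3 + y^2 + 1 ≠ 0; add k_4 = y^4 + y^3 + y^2 + 1 to the basis.

The other S-polynomials (S(h_2,k_3), S(h_1,k_4), S(h_2,k_4), S(k_3,k_4)) all reduce to 0 modulo the current basis, so we have a Gröbner basis.
Inter-reduce: drop elements whose leading term is divisible by another's, tail-reduce, and make monic.
Reduced Gröbner basis: {x + y^2 + y, y^4 + y^3 + y^2 + 1}.

These coincide, so the ideals are equal.
The choice of monomial ordering does not affect the verdict — as long as both bases are computed under the same ordering, their equality decides ideal equality.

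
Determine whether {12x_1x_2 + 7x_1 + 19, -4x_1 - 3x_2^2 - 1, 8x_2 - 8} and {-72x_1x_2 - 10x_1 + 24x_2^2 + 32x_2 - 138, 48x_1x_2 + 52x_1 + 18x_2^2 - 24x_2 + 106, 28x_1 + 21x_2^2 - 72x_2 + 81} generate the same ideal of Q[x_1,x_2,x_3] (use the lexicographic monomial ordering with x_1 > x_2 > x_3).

No, the ideals differ.

Equality of ideals is decidable: compute both reduced Gröbner bases (unique for the ordering) and check whether they agree.
Buchberger on the first generating set:
f_1 = 12x_1x_2 + 7x_1 + 19, LT = x_1x_2.
f_2 = -4x_1 - 3x_2^2 - 1, LT = x_1.
f_3 = 8x_2 - 8, LT = x_2.

The S-polynomials (S(f_1,f_2), S(f_1,f_3), S(f_2,f_3)) all reduce to 0 modulo the current basis, so we have a Gröbner basis.
Inter-reduce: drop elements whose leading term is divisible by another's, tail-reduce, and make monic.
Reduced Gröbner basis: {x_1 + 1, x_2 - 1}.

Buchberger on the second generating set:
h_1 = -72x_1x_2 - 10x_1 + 24x_2^2 + 32x_2 - 138, LT = x_1x_2.
h_2 = 48x_1x_2 + 52x_1 + 18x_2^2 - 24x_2 + 106, LT = x_1x_2.
h_3 = 28x_1 + 21x_2^2 - 72x_2 + 81, LT = x_1.

S(h_1,h_2): lcm = x_1x_2. S = -17/18x_1 - 17/24x_2^2 + 1/18x_2 - 7/24.
  leading term x_1: subtract (-17/504)·h_3 from -17/18x_1 - 17/24x_2^2 + 1/18x_2 - 7/24 → -299/126x_2 + 205/84
  leading term x_2: no divisor's leading term divides it; move -299/126x_2 to the remainder.
  leading term 1: no divisor's leading term divides it; move 205/84 to the remainder.
  remainder -299/126x_2 + 205/84 ≠ 0; add k_4 = -299/126x_2 + 205/84 to the basis.

S(h_1,h_3): lcm = x_1x_2. S = 5/36x_1 - 3/4x_2^3 + 47/21x_2^2 - 841/252x_2 + 23/12.
  leading term x_1: subtract (5/1008)·h_3 from 5/36x_1 - 3/4x_2^3 + 47/21x_2^2 - 841/252x_2 + 23/12 → -3/4x_2^3 + 239/112x_2^2 - 751/252x_2 + 509/336
  leading term x_2^3: subtract (189/598x_2^2)·k_4 from -3/4x_2^3 + 239/112x_2^2 - 751/252x_2 + 509/336 → 45631/33488x_2^2 - 751/252x_2 + 509/336
  leading term x_2^2: subtract (-410679/715208x_2)·k_4 from 45631/33488x_2^2 - 751/252x_2 + 509/336 → -284553623/180232416x_2 + 509/336
  leading term x_2: subtract (284553623/427694384)·k_4 from -284553623/180232416x_2 + 509/336 → -558483193/5132332608
  leading term 1: no divisor's leading term divides it; move -558483193/5132332608 to the remainder.
  remainder -558483193/5132332608 ≠ 0; add k_5 = -558483193/5132332608 to the basis.

The other S-polynomials (S(h_2,h_3), S(h_1,k_4), S(h_2,k_4), S(h_3,k_4), S(h_1,k_5), S(h_2,k_5), S(h_3,k_5), S(k_4,k_5)) all reduce to 0 modulo the current basis, so we have a Gröbner basis.
Inter-reduce: drop elements whose leading term is divisible by another's, tail-reduce, and make monic.
Reduced Gröbner basis: {1}.

The bases are distinct; the ideals are different.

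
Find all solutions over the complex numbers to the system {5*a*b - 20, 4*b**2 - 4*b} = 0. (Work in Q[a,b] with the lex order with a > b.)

{(4, 1)}

Compute a lex Gröbner basis by Buchberger's algorithm.
f_1 = 5*a*b - 20, LT = a*b.
f_2 = 4*b**2 - 4*b, LT = b**2.

S(f_1,f_2): lcm = a*b**2. S = a*b - 4*b.
  leading term a*b: subtract (1/5)·f_1 from a*b - 4*b → -4*b + 4
  leading term b: no divisor's leading term divides it; move -4*b to the remainder.
  leading term 1: no divisor's leading term divides it; move 4 to the remainder.
  remainder -4*b + 4 ≠ 0; add h_3 = -4*b + 4 to the basis.

S(f_1,h_3): lcm = a*b. S = a - 4.
  leading term a: no divisor's leading term divides it; move a to the remainder.
  leading term 1: no divisor's leading term divides it; move -4 to the remainder.
  remainder a - 4 ≠ 0; add h_4 = a - 4 to the basis.

The other S-polynomials (S(f_2,h_3), S(f_1,h_4), S(f_2,h_4), S(h_3,h_4)) all reduce to 0 modulo the current basis, so we have a Gröbner basis.
Inter-reduce: drop elements whose leading term is divisible by another's, tail-reduce, and make monic.
Reduced Gröbner basis: {a - 4, b - 1}.

Since the basis is lex-ordered, b - 1 is univariate in b. Its roots are {1}. Back-substituting each root into the other basis elements fixes the other coordinates.
  b = 1: the earlier basis element becomes a - 4 = 0, giving a = 4 — point (4, 1).
This is the nonlinear analogue of row-reducing a linear system.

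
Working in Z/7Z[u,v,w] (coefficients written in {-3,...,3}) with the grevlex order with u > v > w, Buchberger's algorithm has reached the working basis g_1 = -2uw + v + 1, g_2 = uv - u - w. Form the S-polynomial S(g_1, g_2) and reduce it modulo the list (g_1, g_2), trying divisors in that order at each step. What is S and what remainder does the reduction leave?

S(g_1, g_2) = 3v^{2} + uw + w^{2} + 3v; remainder on division = 3v^{2} + w^{2} - 3.

lcm(LM(g_1), LM(g_2)) = uvw.
S = (lcm/LT(g_1))·g_1 − (lcm/LT(g_2))·g_2 = 3v^{2} + uw + w^{2} + 3v.
Reduce S modulo (g_1, g_2) in that order:
  leading term v^{2}: no divisor's leading term divides it; move 3v^{2} to the remainder.
  leading term uw: subtract (3)·g_1 from uw + w^{2} + 3v → w^{2} - 3
  leading term w^{2}: no divisor's leading term divides it; move w^{2} to the remainder.
  leading term 1: no divisor's leading term divides it; move -3 to the remainder.
The remainder 3v^{2} + w^{2} - 3 is nonzero, so it would be added as the next basis element.
An S-polynomial is built so that the two leading terms cancel; whether anything survives reduction is exactly the Gröbner-basis criterion.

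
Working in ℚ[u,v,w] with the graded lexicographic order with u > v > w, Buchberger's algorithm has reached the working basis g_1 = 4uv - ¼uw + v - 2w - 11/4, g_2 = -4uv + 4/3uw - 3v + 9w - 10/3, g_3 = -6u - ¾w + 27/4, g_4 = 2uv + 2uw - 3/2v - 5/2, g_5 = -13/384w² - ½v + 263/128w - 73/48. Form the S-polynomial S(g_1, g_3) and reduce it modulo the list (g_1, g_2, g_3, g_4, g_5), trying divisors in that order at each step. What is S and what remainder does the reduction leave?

lcm(LM(g_1), LM(g_3)) = uv.
S = (lcm/LT(g_1))·g_1 − (lcm/LT(g_3))·g_3 = -1/16uw - ⅛vw + 11/8v - ½w - 11/16.
Reduce S modulo (g_1, g_2, g_3, g_4, g_5) in that order:
  leading term uw: subtract (1/96w)·g_3 from -1/16uw - ⅛vw + 11/8v - ½w - 11/16 → -⅛vw + 1/128w² + 11/8v - 73/128w - 11/16
  leading term vw: no divisor's leading term divides it; move -⅛vw to the remainder.
  leading term w²: subtract (-3/13)·g_5 from 1/128w² + 11/8v - 73/128w - 11/16 → 131/104v - 5/52w - 27/26
  leading term v: no divisor's leading term divides it; move 131/104v to the remainder.
  leading term w: no divisor's leading term divides it; move -5/52w to the remainder.
  leading term 1: no divisor's leading term divides it; move -27/26 to the remainder.
The remainder -⅛vw + 131/104v - 5/52w - 27/26 is nonzero, so it would be added as the next basis element.

S(g_1, g_3) = -1/16uw - ⅛vw + 11/8v - ½w - 11/16; remainder on division = -⅛vw + 131/104v - 5/52w - 27/26.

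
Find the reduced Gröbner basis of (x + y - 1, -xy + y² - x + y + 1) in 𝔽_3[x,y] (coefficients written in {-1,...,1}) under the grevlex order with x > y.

f_1 = x + y - 1, LT = x.
f_2 = -xy + y² - x + y + 1, LT = xy.

S(f_1,f_2): lcm = xy. S = -y² - x + 1.
  leading term y²: no divisor's leading term divides it; move -y² to the remainder.
  leading term x: subtract (-1)·f_1 from -x + 1 → y
  leading term y: no divisor's leading term divides it; move y to the remainder.
  remainder -y² + y ≠ 0; add g_3 = -y² + y to the basis.

The other S-polynomials (S(f_1,g_3), S(f_2,g_3)) all reduce to 0 modulo the current basis, so we have a Gröbner basis.
Inter-reduce: drop elements whose leading term is divisible by another's, tail-reduce, and make monic.

G = {y² - y, x + y - 1}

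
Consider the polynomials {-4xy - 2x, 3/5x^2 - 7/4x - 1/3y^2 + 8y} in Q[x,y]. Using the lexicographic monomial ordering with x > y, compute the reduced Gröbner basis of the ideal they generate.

G = {x^2 - 35/12x - 5/9y^2 + 40/3y, xy + 1/2x, y^3 - 47/2y^2 - 12y}

Buchberger's algorithm terminates because the ascending chain of leading-term ideals stabilizes.

f_1 = -4xy - 2x, LT = xy.
f_2 = 3/5x^2 - 7/4x - 1/3y^2 + 8y, LT = x^2.

S(f_1,f_2): lcm = x^2y. S = 1/2x^2 + 35/12xy + 5/9y^3 - 40/3y^2.
  leading term x^2: subtract (5/6)·f_2 from 1/2x^2 + 35/12xy + 5/9y^3 - 40/3y^2 → 35/12xy + 35/24x + 5/9y^3 - 235/18y^2 - 20/3y
  leading term xy: subtract (-35/48)·f_1 from 35/12xy + 35/24x + 5/9y^3 - 235/18y^2 - 20/3y → 5/9y^3 - 235/18y^2 - 20/3y
  leading term y^3: no divisor's leading term divides it; move 5/9y^3 to the remainder.
  leading term y^2: no divisor's leading term divides it; move -235/18y^2 to the remainder.
  leading term y: no divisor's leading term divides it; move -20/3y to the remainder.
  remainder 5/9y^3 - 235/18y^2 - 20/3y ≠ 0; add g_3 = 5/9y^3 - 235/18y^2 - 20/3y to the basis.

The other S-polynomials (S(f_1,g_3), S(f_2,g_3)) all reduce to 0 modulo the current basis, so we have a Gröbner basis.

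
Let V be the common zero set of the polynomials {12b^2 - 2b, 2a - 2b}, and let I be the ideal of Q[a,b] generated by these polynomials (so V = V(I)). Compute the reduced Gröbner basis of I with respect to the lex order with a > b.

f_1 = 12b^2 - 2b, LT = b^2.
f_2 = 2a - 2b, LT = a.

The S-polynomials (S(f_1,f_2)) all reduce to 0 modulo the current basis, so we have a Gröbner basis.

G = {a - b, b^2 - 1/6b}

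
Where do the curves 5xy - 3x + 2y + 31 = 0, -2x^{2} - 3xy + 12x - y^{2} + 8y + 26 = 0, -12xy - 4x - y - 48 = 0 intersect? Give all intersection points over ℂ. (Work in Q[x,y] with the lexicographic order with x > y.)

{(1, -4)}

Compute a lex Gröbner basis by Buchberger's algorithm.
f_1 = 5xy - 3x + 2y + 31, LT = xy.
f_2 = -2x^{2} - 3xy + 12x - y^{2} + 8y + 26, LT = x^{2}.
f_3 = -12xy - 4x - y - 48, LT = xy.

S(f_1,f_2): lcm = x^{2}y. S = -\tfrac{3}{5}x^{2} - \tfrac{3}{2}xy^{2} + \tfrac{32}{5}xy + \tfrac{31}{5}x - \tfrac{1}{2}y^{3} + 4y^{2} + 13y.
  leading term x^{2}: subtract (\tfrac{3}{10})·f_2 from -\tfrac{3}{5}x^{2} - \tfrac{3}{2}xy^{2} + \tfrac{32}{5}xy + \tfrac{31}{5}x - \tfrac{1}{2}y^{3} + 4y^{2} + 13y → -\tfrac{3}{2}xy^{2} + \tfrac{73}{10}xy + \tfrac{13}{5}x - \tfrac{1}{2}y^{3} + \tfrac{43}{10}y^{2} + \tfrac{53}{5}y - \tfrac{39}{5}
  leading term xy^{2}: subtract (-\tfrac{3}{10}y)·f_1 from -\tfrac{3}{2}xy^{2} + \tfrac{73}{10}xy + \tfrac{13}{5}x - \tfrac{1}{2}y^{3} + \tfrac{43}{10}y^{2} + \tfrac{53}{5}y - \tfrac{39}{5} → \tfrac{32}{5}xy + \tfrac{13}{5}x - \tfrac{1}{2}y^{3} + \tfrac{49}{10}y^{2} + \tfrac{199}{10}y - \tfrac{39}{5}
  leading term xy: subtract (\tfrac{32}{25})·f_1 from \tfrac{32}{5}xy + \tfrac{13}{5}x - \tfrac{1}{2}y^{3} + \tfrac{49}{10}y^{2} + \tfrac{199}{10}y - \tfrac{39}{5} → \tfrac{161}{25}x - \tfrac{1}{2}y^{3} + \tfrac{49}{10}y^{2} + \tfrac{867}{50}y - \tfrac{1187}{25}
  leading term x: no divisor's leading term divides it; move \tfrac{161}{25}x to the remainder.
  leading term y^{3}: no divisor's leading term divides it; move -\tfrac{1}{2}y^{3} to the remainder.
  leading term y^{2}: no divisor's leading term divides it; move \tfrac{49}{10}y^{2} to the remainder.
  leading term y: no divisor's leading term divides it; move \tfrac{867}{50}y to the remainder.
  leading term 1: no divisor's leading term divides it; move -\tfrac{1187}{25} to the remainder.
  remainder \tfrac{161}{25}x - \tfrac{1}{2}y^{3} + \tfrac{49}{10}y^{2} + \tfrac{867}{50}y - \tfrac{1187}{25} ≠ 0; add h_4 = \tfrac{161}{25}x - \tfrac{1}{2}y^{3} + \tfrac{49}{10}y^{2} + \tfrac{867}{50}y - \tfrac{1187}{25} to the basis.

S(f_1,f_3): lcm = xy. S = -\tfrac{14}{15}x + \tfrac{19}{60}y + \tfrac{11}{5}.
  leading term x: subtract (-\tfrac{10}{69})·h_4 from -\tfrac{14}{15}x + \tfrac{19}{60}y + \tfrac{11}{5} → -\tfrac{5}{69}y^{3} + \tfrac{49}{69}y^{2} + \tfrac{781}{276}y - \tfrac{323}{69}
  leading term y^{3}: no divisor's leading term divides it; move -\tfrac{5}{69}y^{3} to the remainder.
  leading term y^{2}: no divisor's leading term divides it; move \tfrac{49}{69}y^{2} to the remainder.
  leading term y: no divisor's leading term divides it; move \tfrac{781}{276}y to the remainder.
  leading term 1: no divisor's leading term divides it; move -\tfrac{323}{69} to the remainder.
  remainder -\tfrac{5}{69}y^{3} + \tfrac{49}{69}y^{2} + \tfrac{781}{276}y - \tfrac{323}{69} ≠ 0; add h_5 = -\tfrac{5}{69}y^{3} + \tfrac{49}{69}y^{2} + \tfrac{781}{276}y - \tfrac{323}{69} to the basis.

S(f_2,f_3): lcm = x^{2}y. S = -\tfrac{1}{3}x^{2} + \tfrac{3}{2}xy^{2} - \tfrac{73}{12}xy - 4x + \tfrac{1}{2}y^{3} - 4y^{2} - 13y.
  leading term x^{2}: subtract (\tfrac{1}{6})·f_2 from -\tfrac{1}{3}x^{2} + \tfrac{3}{2}xy^{2} - \tfrac{73}{12}xy - 4x + \tfrac{1}{2}y^{3} - 4y^{2} - 13y → \tfrac{3}{2}xy^{2} - \tfrac{67}{12}xy - 6x + \tfrac{1}{2}y^{3} - \tfrac{23}{6}y^{2} - \tfrac{43}{3}y - \tfrac{13}{3}
  leading term xy^{2}: subtract (\tfrac{3}{10}y)·f_1 from \tfrac{3}{2}xy^{2} - \tfrac{67}{12}xy - 6x + \tfrac{1}{2}y^{3} - \tfrac{23}{6}y^{2} - \tfrac{43}{3}y - \tfrac{13}{3} → -\tfrac{281}{60}xy - 6x + \tfrac{1}{2}y^{3} - \tfrac{133}{30}y^{2} - \tfrac{709}{30}y - \tfrac{13}{3}
  leading term xy: subtract (-\tfrac{281}{300})·f_1 from -\tfrac{281}{60}xy - 6x + \tfrac{1}{2}y^{3} - \tfrac{133}{30}y^{2} - \tfrac{709}{30}y - \tfrac{13}{3} → -\tfrac{881}{100}x + \tfrac{1}{2}y^{3} - \tfrac{133}{30}y^{2} - \tfrac{544}{25}y + \tfrac{7411}{300}
  leading term x: subtract (-\tfrac{881}{644})·h_4 from -\tfrac{881}{100}x + \tfrac{1}{2}y^{3} - \tfrac{133}{30}y^{2} - \tfrac{544}{25}y + \tfrac{7411}{300} → -\tfrac{237}{1288}y^{3} + \tfrac{1253}{552}y^{2} + \tfrac{12631}{6440}y - \tfrac{194407}{4830}
  leading term y^{3}: subtract (\tfrac{711}{280})·h_5 from -\tfrac{237}{1288}y^{3} + \tfrac{1253}{552}y^{2} + \tfrac{12631}{6440}y - \tfrac{194407}{4830} → \tfrac{7}{15}y^{2} - \tfrac{5851}{1120}y - \tfrac{4765}{168}
  leading term y^{2}: no divisor's leading term divides it; move \tfrac{7}{15}y^{2} to the remainder.
  leading term y: no divisor's leading term divides it; move -\tfrac{5851}{1120}y to the remainder.
  leading term 1: no divisor's leading term divides it; move -\tfrac{4765}{168} to the remainder.
  remainder \tfrac{7}{15}y^{2} - \tfrac{5851}{1120}y - \tfrac{4765}{168} ≠ 0; add h_6 = \tfrac{7}{15}y^{2} - \tfrac{5851}{1120}y - \tfrac{4765}{168} to the basis.

S(f_1,h_4): lcm = xy. S = -\tfrac{3}{5}x + \tfrac{25}{322}y^{4} - \tfrac{35}{46}y^{3} - \tfrac{867}{322}y^{2} + \tfrac{6257}{805}y + \tfrac{31}{5}.
  leading term x: subtract (-\tfrac{15}{161})·h_4 from -\tfrac{3}{5}x + \tfrac{25}{322}y^{4} - \tfrac{35}{46}y^{3} - \tfrac{867}{322}y^{2} + \tfrac{6257}{805}y + \tfrac{31}{5} → \tfrac{25}{322}y^{4} - \tfrac{130}{161}y^{3} - \tfrac{360}{161}y^{2} + \tfrac{3023}{322}y + \tfrac{286}{161}
  leading term y^{4}: subtract (-\tfrac{15}{14}y)·h_5 from \tfrac{25}{322}y^{4} - \tfrac{130}{161}y^{3} - \tfrac{360}{161}y^{2} + \tfrac{3023}{322}y + \tfrac{286}{161} → -\tfrac{15}{322}y^{3} + \tfrac{1025}{1288}y^{2} + \tfrac{704}{161}y + \tfrac{286}{161}
  leading term y^{3}: subtract (\tfrac{9}{14})·h_5 from -\tfrac{15}{322}y^{3} + \tfrac{1025}{1288}y^{2} + \tfrac{704}{161}y + \tfrac{286}{161} → \tfrac{19}{56}y^{2} + \tfrac{143}{56}y + \tfrac{67}{14}
  leading term y^{2}: subtract (\tfrac{285}{392})·h_6 from \tfrac{19}{56}y^{2} + \tfrac{143}{56}y + \tfrac{67}{14} → \tfrac{557731}{87808}y + \tfrac{557731}{21952}
  leading term y: no divisor's leading term divides it; move \tfrac{557731}{87808}y to the remainder.
  leading term 1: no divisor's leading term divides it; move \tfrac{557731}{21952} to the remainder.
  remainder \tfrac{557731}{87808}y + \tfrac{557731}{21952} ≠ 0; add h_7 = \tfrac{557731}{87808}y + \tfrac{557731}{21952} to the basis.

The other S-polynomials (S(f_2,h_4), S(f_3,h_4), S(f_1,h_5), S(f_2,h_5), S(f_3,h_5), S(h_4,h_5), S(f_1,h_6), S(f_2,h_6), S(f_3,h_6), S(h_4,h_6), S(h_5,h_6), S(f_1,h_7), S(f_2,h_7), S(f_3,h_7), S(h_4,h_7), S(h_5,h_7), S(h_6,h_7)) all reduce to 0 modulo the current basis, so we have a Gröbner basis.
Inter-reduce: drop elements whose leading term is divisible by another's, tail-reduce, and make monic.
Reduced Gröbner basis: {x - 1, y + 4}.

The lex basis is triangular: the last element involves only y. Solving y + 4 = 0 gives y ∈ {-4}; substituting each value into the earlier elements determines the remaining variables.
  y = -4: the earlier basis element becomes x - 1 = 0, giving x = 1 — point (1, -4).
Each listed point satisfies every original equation (direct substitution).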